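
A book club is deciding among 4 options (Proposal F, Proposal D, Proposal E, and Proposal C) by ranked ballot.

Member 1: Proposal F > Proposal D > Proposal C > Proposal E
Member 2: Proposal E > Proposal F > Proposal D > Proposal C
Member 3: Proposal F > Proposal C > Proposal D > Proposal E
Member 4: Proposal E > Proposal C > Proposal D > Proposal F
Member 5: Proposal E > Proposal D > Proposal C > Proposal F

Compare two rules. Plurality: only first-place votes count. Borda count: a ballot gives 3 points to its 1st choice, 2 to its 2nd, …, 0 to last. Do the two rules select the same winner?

Plurality first-place counts: Proposal F 2, Proposal D 0, Proposal E 3, Proposal C 0 → Proposal E.
Borda totals: Proposal F 8, Proposal D 7, Proposal E 9, Proposal C 6 → Proposal E.
The two rules agree on Proposal E.

Yes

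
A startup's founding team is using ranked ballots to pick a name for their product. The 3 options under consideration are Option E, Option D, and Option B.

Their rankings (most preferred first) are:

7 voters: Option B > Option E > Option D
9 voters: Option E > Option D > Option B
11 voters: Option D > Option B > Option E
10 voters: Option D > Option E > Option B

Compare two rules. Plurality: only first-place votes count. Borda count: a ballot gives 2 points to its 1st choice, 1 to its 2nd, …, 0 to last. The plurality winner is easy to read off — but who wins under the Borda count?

Plurality first-place counts: Option E 9, Option D 21, Option B 7 → Option D.
Borda totals: Option E 35, Option D 51, Option B 25 → Option D.

Option D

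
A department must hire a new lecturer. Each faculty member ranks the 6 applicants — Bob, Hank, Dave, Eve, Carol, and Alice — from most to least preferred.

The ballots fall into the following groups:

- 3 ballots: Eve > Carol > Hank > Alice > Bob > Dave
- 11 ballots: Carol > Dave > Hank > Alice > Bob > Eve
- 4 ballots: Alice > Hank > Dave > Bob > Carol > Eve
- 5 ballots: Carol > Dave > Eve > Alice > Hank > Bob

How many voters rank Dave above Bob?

20

Ballots ranking Dave above Bob: 11+4+5 = 20.
Ballots ranking Bob above Dave: 3.
So 20 of 23 voters prefer Dave to Bob.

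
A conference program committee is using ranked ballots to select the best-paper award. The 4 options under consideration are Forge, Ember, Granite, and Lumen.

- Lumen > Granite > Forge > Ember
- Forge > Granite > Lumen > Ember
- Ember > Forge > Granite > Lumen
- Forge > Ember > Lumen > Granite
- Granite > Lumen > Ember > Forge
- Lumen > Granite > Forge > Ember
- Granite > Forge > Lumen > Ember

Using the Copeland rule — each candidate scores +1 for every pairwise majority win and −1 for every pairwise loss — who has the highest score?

Pairwise results:
  Forge vs Ember: Forge wins 5–2.
  Forge vs Granite: Granite wins 4–3.
  Forge vs Lumen: Forge wins 4–3.
  Ember vs Granite: Granite wins 5–2.
  Ember vs Lumen: Lumen wins 5–2.
  Granite vs Lumen: Granite wins 4–3.
Copeland scores (wins − losses):
  Forge: 2 − 1 = 1
  Ember: 0 − 3 = -3
  Granite: 3 − 0 = 3
  Lumen: 1 − 2 = -1
Granite has the best Copeland score.

Granite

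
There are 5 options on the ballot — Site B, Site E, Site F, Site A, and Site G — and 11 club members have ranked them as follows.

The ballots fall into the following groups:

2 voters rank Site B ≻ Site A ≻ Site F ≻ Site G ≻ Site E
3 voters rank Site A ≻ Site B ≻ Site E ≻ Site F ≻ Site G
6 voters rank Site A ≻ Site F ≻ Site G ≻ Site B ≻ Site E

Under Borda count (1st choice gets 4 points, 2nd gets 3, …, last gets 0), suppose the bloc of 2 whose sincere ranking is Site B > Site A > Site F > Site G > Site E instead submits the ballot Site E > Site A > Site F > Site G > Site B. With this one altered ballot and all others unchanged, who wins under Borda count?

Borda totals with the altered ballot: Site B 15, Site E 14, Site F 25, Site A 42, Site G 14.
The winner is unchanged: still Site A.

Site A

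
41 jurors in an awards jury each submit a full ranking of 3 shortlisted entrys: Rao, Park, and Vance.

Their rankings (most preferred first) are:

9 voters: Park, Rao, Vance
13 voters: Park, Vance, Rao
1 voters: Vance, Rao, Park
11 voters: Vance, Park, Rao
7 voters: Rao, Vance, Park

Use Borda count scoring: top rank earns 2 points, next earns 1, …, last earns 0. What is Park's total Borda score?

Borda scores:
  Rao: 9·1 + 13·0 + 1 + 11·0 + 7·2 = 24
  Park: 9·2 + 13·2 + 0 + 11·1 + 7·0 = 55
  Vance: 9·0 + 13·1 + 2 + 11·2 + 7·1 = 44

55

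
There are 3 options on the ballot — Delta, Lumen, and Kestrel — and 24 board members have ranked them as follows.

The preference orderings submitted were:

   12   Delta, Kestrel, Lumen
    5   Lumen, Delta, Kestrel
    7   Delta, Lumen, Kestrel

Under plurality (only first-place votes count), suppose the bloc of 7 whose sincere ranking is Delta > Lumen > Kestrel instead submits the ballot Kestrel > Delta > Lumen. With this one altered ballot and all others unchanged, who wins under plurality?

Delta

First-place totals with the altered ballot: Delta 12, Lumen 5, Kestrel 7.
The winner is unchanged: still Delta.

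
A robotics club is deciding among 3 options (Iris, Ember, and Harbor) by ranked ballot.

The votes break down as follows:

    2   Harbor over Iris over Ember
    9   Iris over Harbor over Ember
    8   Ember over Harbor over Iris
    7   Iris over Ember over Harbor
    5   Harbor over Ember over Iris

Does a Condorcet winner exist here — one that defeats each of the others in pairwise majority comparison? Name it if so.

Iris

Head-to-head results (31 voters total):
Iris vs Ember: Iris wins 18–13.
Iris vs Harbor: Iris wins 16–15.
Ember vs Harbor: Harbor wins 16–15.
Iris beats each rival — Ember (18–13), Harbor (16–15) — so Iris is the Condorcet winner.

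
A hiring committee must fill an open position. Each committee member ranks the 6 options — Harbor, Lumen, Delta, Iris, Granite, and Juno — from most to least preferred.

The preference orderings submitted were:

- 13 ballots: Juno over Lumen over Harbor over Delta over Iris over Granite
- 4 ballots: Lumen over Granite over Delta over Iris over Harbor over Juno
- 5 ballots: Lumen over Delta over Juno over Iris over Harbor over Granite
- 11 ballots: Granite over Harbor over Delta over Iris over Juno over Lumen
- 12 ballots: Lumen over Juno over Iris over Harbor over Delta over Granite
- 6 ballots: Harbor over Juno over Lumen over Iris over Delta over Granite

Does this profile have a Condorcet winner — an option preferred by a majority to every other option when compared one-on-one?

Yes

Head-to-head results (51 voters total):
Harbor vs Lumen: Lumen wins 34–17.
Harbor vs Delta: Harbor wins 42–9.
Harbor vs Iris: Harbor wins 30–21.
Harbor vs Granite: Harbor wins 36–15.
Harbor vs Juno: Juno wins 30–21.
Lumen vs Delta: Lumen wins 40–11.
Lumen vs Iris: Lumen wins 40–11.
Lumen vs Granite: Lumen wins 40–11.
Lumen vs Juno: Juno wins 30–21.
Delta vs Iris: Delta wins 33–18.
Delta vs Granite: Delta wins 36–15.
Delta vs Juno: Juno wins 31–20.
Iris vs Granite: Iris wins 36–15.
Iris vs Juno: Juno wins 36–15.
Granite vs Juno: Juno wins 36–15.
Juno beats each rival — Harbor (30–21), Lumen (30–21), Delta (31–20), Iris (36–15), Granite (36–15) — so Juno is the Condorcet winner.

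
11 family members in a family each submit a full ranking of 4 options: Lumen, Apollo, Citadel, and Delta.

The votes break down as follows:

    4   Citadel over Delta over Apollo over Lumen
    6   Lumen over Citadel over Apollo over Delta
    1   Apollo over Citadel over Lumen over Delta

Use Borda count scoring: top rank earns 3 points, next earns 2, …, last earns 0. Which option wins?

Citadel

Borda scores:
  Lumen: 4·0 + 6·3 + 1 = 19
  Apollo: 4·1 + 6·1 + 3 = 13
  Citadel: 4·3 + 6·2 + 2 = 26
  Delta: 4·2 + 6·0 + 0 = 8
Citadel has the highest total.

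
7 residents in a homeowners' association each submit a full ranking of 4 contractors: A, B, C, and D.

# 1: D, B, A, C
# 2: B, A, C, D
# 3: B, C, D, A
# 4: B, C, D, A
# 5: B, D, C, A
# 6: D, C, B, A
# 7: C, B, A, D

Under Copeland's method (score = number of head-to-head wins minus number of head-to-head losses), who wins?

Pairwise results:
  A vs B: B wins 7–0.
  A vs C: C wins 5–2.
  A vs D: D wins 5–2.
  B vs C: B wins 5–2.
  B vs D: B wins 5–2.
  C vs D: C wins 4–3.
Copeland scores (wins − losses):
  A: 0 − 3 = -3
  B: 3 − 0 = 3
  C: 2 − 1 = 1
  D: 1 − 2 = -1
B has the best Copeland score.

B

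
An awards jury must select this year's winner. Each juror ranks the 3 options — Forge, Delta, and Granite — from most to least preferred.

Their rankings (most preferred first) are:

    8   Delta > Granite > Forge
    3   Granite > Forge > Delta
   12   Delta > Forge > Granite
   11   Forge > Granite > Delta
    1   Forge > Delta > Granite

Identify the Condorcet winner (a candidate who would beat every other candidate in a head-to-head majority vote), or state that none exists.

Delta

Head-to-head results (35 voters total):
Forge vs Delta: Delta wins 20–15.
Forge vs Granite: Forge wins 24–11.
Delta vs Granite: Delta wins 21–14.
Delta beats each rival — Forge (20–15), Granite (21–14) — so Delta is the Condorcet winner.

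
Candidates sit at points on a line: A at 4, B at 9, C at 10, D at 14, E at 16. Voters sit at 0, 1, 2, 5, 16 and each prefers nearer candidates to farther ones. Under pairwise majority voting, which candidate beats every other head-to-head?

A

With single-peaked preferences on a line, the Condorcet winner is the candidate closest to the median voter.
The median voter (position 2) is closest to A at 4.
Check: A vs D — voters closer to A: 4 of 5.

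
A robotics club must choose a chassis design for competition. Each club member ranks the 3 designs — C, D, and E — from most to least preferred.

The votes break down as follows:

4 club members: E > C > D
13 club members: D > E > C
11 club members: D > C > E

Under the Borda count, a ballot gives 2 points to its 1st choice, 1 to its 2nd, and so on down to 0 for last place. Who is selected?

D

Borda scores:
  C: 4·1 + 13·0 + 11·1 = 15
  D: 4·0 + 13·2 + 11·2 = 48
  E: 4·2 + 13·1 + 11·0 = 21
D has the highest total.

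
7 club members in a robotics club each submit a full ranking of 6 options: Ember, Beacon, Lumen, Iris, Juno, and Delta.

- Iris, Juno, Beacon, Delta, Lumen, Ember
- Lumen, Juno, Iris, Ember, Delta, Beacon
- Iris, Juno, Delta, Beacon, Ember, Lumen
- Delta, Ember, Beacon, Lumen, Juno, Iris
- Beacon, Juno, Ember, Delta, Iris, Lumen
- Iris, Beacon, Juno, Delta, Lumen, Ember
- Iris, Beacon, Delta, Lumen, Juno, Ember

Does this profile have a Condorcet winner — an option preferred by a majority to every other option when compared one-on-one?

Head-to-head results (7 voters total):
Ember vs Beacon: Beacon wins 5–2.
Ember vs Lumen: Lumen wins 4–3.
Ember vs Iris: Iris wins 5–2.
Ember vs Juno: Juno wins 6–1.
Ember vs Delta: Delta wins 5–2.
Beacon vs Lumen: Beacon wins 6–1.
Beacon vs Iris: Iris wins 5–2.
Beacon vs Juno: Beacon wins 4–3.
Beacon vs Delta: Beacon wins 4–3.
Lumen vs Iris: Iris wins 5–2.
Lumen vs Juno: Juno wins 4–3.
Lumen vs Delta: Delta wins 6–1.
Iris vs Juno: Iris wins 4–3.
Iris vs Delta: Iris wins 5–2.
Juno vs Delta: Juno wins 5–2.
Iris beats each rival — Ember (5–2), Beacon (5–2), Lumen (5–2), Juno (4–3), Delta (5–2) — so Iris is the Condorcet winner.

Yes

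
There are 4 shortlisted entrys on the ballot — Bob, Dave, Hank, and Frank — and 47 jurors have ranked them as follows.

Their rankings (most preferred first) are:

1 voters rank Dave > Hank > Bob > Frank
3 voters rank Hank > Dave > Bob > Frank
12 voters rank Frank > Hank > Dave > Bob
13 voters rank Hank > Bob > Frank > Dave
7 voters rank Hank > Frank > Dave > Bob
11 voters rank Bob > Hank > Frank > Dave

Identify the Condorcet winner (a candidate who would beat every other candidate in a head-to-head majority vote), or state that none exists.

Head-to-head results (47 voters total):
Bob vs Dave: Bob wins 24–23.
Bob vs Hank: Hank wins 36–11.
Bob vs Frank: Bob wins 28–19.
Dave vs Hank: Hank wins 46–1.
Dave vs Frank: Frank wins 43–4.
Hank vs Frank: Hank wins 35–12.
Hank beats each rival — Bob (36–11), Dave (46–1), Frank (35–12) — so Hank is the Condorcet winner.

Hank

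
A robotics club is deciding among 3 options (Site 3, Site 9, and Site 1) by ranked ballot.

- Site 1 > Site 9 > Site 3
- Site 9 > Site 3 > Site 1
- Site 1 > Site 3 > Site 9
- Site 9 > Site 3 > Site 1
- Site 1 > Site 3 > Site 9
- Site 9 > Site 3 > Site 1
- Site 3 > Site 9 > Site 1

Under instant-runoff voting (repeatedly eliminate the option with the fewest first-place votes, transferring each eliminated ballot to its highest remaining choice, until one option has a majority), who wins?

Round 1: Site 9 3, Site 1 3, Site 3 1. Site 3 has the fewest and is eliminated.
Round 2: Site 9 4, Site 1 3. Site 9 has a majority.

Site 9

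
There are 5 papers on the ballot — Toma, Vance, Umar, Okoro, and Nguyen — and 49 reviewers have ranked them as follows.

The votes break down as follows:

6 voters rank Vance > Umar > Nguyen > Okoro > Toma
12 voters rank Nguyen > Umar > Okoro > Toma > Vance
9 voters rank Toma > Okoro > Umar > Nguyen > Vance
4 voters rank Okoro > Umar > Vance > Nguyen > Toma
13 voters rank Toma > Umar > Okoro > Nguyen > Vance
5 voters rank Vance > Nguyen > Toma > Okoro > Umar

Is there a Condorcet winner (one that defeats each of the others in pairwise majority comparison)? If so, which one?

Head-to-head results (49 voters total):
Toma vs Vance: Toma wins 34–15.
Toma vs Umar: Toma wins 27–22.
Toma vs Okoro: Toma wins 27–22.
Toma vs Nguyen: Nguyen wins 27–22.
Vance vs Umar: Umar wins 38–11.
Vance vs Okoro: Okoro wins 38–11.
Vance vs Nguyen: Nguyen wins 34–15.
Umar vs Okoro: Umar wins 31–18.
Umar vs Nguyen: Umar wins 32–17.
Okoro vs Nguyen: Okoro wins 26–23.
No candidate beats all others: Toma beats Umar beats Nguyen beats Toma, a majority cycle.

No Condorcet winner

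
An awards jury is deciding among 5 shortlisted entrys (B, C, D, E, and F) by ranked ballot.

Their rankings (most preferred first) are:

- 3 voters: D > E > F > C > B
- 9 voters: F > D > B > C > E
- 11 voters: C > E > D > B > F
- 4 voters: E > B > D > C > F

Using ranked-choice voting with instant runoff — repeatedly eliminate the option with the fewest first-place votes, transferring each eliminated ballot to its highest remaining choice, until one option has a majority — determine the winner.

C

Round 1: C 11, F 9, E 4, D 3, B 0. B has the fewest and is eliminated.
Round 2: C 11, F 9, E 4, D 3. D has the fewest and is eliminated.
Round 3: C 11, F 9, E 7. E has the fewest and is eliminated.
Round 4: C 15, F 12. C has a majority.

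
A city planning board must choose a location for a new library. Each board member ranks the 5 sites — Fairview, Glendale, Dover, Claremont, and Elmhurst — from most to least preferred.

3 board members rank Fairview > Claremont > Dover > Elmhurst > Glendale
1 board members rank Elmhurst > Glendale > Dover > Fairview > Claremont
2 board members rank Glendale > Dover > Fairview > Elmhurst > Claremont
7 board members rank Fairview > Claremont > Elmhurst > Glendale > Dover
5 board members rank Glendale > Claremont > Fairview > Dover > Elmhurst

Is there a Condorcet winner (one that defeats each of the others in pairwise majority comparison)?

Yes

Head-to-head results (18 voters total):
Fairview vs Glendale: Fairview wins 10–8.
Fairview vs Dover: Fairview wins 15–3.
Fairview vs Claremont: Fairview wins 13–5.
Fairview vs Elmhurst: Fairview wins 17–1.
Glendale vs Dover: Glendale wins 15–3.
Glendale vs Claremont: Claremont wins 10–8.
Glendale vs Elmhurst: Elmhurst wins 11–7.
Dover vs Claremont: Claremont wins 15–3.
Dover vs Elmhurst: Dover wins 10–8.
Claremont vs Elmhurst: Claremont wins 15–3.
Fairview beats each rival — Glendale (10–8), Dover (15–3), Claremont (13–5), Elmhurst (17–1) — so Fairview is the Condorcet winner.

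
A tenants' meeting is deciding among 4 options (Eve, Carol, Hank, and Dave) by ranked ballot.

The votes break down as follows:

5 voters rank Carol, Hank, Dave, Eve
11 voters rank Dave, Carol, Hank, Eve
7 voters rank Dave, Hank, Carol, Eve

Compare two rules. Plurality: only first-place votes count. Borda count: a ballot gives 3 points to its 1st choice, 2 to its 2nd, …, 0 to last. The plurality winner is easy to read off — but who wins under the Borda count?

Dave

Plurality first-place counts: Eve 0, Carol 5, Hank 0, Dave 18 → Dave.
Borda totals: Eve 0, Carol 44, Hank 35, Dave 59 → Dave.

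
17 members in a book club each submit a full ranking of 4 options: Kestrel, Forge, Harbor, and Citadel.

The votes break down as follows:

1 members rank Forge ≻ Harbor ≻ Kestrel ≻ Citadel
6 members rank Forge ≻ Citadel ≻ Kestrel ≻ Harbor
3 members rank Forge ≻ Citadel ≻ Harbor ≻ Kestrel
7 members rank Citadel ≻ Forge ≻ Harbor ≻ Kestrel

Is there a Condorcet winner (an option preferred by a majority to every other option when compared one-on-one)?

Head-to-head results (17 voters total):
Kestrel vs Forge: Forge wins 17–0.
Kestrel vs Harbor: Harbor wins 11–6.
Kestrel vs Citadel: Citadel wins 16–1.
Forge vs Harbor: Forge wins 17–0.
Forge vs Citadel: Forge wins 10–7.
Harbor vs Citadel: Citadel wins 16–1.
Forge beats each rival — Kestrel (17–0), Harbor (17–0), Citadel (10–7) — so Forge is the Condorcet winner.

Yes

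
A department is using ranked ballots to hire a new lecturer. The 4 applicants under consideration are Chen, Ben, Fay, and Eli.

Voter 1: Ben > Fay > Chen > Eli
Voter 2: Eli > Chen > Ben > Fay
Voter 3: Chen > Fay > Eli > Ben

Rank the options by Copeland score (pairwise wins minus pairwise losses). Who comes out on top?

Pairwise results:
  Chen vs Ben: Chen wins 2–1.
  Chen vs Fay: Chen wins 2–1.
  Chen vs Eli: Chen wins 2–1.
  Ben vs Fay: Ben wins 2–1.
  Ben vs Eli: Eli wins 2–1.
  Fay vs Eli: Fay wins 2–1.
Copeland scores (wins − losses):
  Chen: 3 − 0 = 3
  Ben: 1 − 2 = -1
  Fay: 1 − 2 = -1
  Eli: 1 − 2 = -1
Chen has the best Copeland score.

Chen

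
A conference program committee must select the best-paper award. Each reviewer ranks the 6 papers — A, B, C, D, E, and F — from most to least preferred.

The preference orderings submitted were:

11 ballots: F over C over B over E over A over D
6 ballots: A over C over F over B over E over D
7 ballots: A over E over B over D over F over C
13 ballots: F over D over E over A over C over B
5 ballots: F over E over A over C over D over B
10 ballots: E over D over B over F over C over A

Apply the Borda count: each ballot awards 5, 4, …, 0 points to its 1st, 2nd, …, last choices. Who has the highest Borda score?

Borda scores:
  A: 11·1 + 6·5 + 7·5 + 13·2 + 5·3 + 10·0 = 117
  B: 11·3 + 6·2 + 7·3 + 13·0 + 5·0 + 10·3 = 96
  C: 11·4 + 6·4 + 7·0 + 13·1 + 5·2 + 10·1 = 101
  D: 11·0 + 6·0 + 7·2 + 13·4 + 5·1 + 10·4 = 111
  E: 11·2 + 6·1 + 7·4 + 13·3 + 5·4 + 10·5 = 165
  F: 11·5 + 6·3 + 7·1 + 13·5 + 5·5 + 10·2 = 190
F has the highest total.

F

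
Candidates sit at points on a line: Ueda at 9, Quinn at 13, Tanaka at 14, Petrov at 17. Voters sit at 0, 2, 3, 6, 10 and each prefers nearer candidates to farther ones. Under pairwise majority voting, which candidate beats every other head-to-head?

Ueda

With single-peaked preferences on a line, the Condorcet winner is the candidate closest to the median voter.
The median voter (position 3) is closest to Ueda at 9.
Check: Ueda vs Quinn — voters closer to Ueda: 5 of 5.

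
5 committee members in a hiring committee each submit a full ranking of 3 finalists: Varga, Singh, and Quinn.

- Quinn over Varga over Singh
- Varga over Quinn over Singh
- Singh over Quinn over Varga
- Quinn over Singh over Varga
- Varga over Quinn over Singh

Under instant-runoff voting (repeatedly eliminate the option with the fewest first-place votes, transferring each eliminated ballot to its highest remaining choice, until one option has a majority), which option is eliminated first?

Round 1: Varga 2, Quinn 2, Singh 1. Singh has the fewest and is eliminated.
Round 2: Quinn 3, Varga 2. Quinn has a majority.

Singh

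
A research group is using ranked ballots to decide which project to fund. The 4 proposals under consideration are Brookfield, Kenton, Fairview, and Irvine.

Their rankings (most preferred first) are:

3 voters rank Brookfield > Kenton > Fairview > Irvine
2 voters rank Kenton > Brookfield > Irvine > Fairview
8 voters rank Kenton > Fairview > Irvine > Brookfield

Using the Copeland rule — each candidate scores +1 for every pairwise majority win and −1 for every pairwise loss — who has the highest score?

Kenton

Pairwise results:
  Brookfield vs Kenton: Kenton wins 10–3.
  Brookfield vs Fairview: Fairview wins 8–5.
  Brookfield vs Irvine: Irvine wins 8–5.
  Kenton vs Fairview: Kenton wins 13–0.
  Kenton vs Irvine: Kenton wins 13–0.
  Fairview vs Irvine: Fairview wins 11–2.
Copeland scores (wins − losses):
  Brookfield: 0 − 3 = -3
  Kenton: 3 − 0 = 3
  Fairview: 2 − 1 = 1
  Irvine: 1 − 2 = -1
Kenton has the best Copeland score.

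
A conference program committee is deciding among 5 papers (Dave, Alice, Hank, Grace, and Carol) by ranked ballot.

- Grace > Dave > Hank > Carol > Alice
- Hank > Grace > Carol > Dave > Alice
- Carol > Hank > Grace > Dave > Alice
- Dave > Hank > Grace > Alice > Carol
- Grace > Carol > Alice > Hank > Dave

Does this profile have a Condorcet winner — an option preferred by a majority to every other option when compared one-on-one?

Yes

Head-to-head results (5 voters total):
Dave vs Alice: Dave wins 4–1.
Dave vs Hank: Hank wins 3–2.
Dave vs Grace: Grace wins 4–1.
Dave vs Carol: Carol wins 3–2.
Alice vs Hank: Hank wins 4–1.
Alice vs Grace: Grace wins 5–0.
Alice vs Carol: Carol wins 4–1.
Hank vs Grace: Hank wins 3–2.
Hank vs Carol: Hank wins 3–2.
Grace vs Carol: Grace wins 4–1.
Hank beats each rival — Dave (3–2), Alice (4–1), Grace (3–2), Carol (3–2) — so Hank is the Condorcet winner.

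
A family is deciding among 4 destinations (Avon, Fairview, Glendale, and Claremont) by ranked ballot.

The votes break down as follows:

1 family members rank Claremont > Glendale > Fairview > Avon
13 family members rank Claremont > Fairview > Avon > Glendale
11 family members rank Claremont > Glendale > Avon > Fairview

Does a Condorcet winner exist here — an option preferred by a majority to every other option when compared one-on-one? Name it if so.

Claremont

Head-to-head results (25 voters total):
Avon vs Fairview: Fairview wins 14–11.
Avon vs Glendale: Avon wins 13–12.
Avon vs Claremont: Claremont wins 25–0.
Fairview vs Glendale: Fairview wins 13–12.
Fairview vs Claremont: Claremont wins 25–0.
Glendale vs Claremont: Claremont wins 25–0.
Claremont beats each rival — Avon (25–0), Fairview (25–0), Glendale (25–0) — so Claremont is the Condorcet winner.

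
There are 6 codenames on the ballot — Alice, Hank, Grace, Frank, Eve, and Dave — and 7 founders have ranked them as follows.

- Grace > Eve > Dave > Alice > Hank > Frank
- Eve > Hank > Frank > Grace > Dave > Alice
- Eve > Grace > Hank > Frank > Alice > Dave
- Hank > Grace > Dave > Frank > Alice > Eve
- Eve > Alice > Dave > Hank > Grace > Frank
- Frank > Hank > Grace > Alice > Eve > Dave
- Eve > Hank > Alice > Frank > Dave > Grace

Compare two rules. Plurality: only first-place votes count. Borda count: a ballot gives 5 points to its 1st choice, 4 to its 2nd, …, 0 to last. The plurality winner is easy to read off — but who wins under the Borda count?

Plurality first-place counts: Alice 0, Hank 1, Grace 1, Frank 1, Eve 4, Dave 0 → Eve.
Borda totals: Alice 13, Hank 23, Grace 19, Frank 14, Eve 25, Dave 11 → Eve.

Eve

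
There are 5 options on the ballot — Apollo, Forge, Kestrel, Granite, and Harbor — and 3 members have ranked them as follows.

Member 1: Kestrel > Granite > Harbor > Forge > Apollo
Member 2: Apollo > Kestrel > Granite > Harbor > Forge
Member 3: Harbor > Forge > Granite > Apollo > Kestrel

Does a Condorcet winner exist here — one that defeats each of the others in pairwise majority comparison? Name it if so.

Head-to-head results (3 voters total):
Apollo vs Forge: Forge wins 2–1.
Apollo vs Kestrel: Apollo wins 2–1.
Apollo vs Granite: Granite wins 2–1.
Apollo vs Harbor: Harbor wins 2–1.
Forge vs Kestrel: Kestrel wins 2–1.
Forge vs Granite: Granite wins 2–1.
Forge vs Harbor: Harbor wins 3–0.
Kestrel vs Granite: Kestrel wins 2–1.
Kestrel vs Harbor: Kestrel wins 2–1.
Granite vs Harbor: Granite wins 2–1.
No candidate beats all others: Apollo beats Kestrel beats Forge beats Apollo, a majority cycle.

There is no Condorcet winner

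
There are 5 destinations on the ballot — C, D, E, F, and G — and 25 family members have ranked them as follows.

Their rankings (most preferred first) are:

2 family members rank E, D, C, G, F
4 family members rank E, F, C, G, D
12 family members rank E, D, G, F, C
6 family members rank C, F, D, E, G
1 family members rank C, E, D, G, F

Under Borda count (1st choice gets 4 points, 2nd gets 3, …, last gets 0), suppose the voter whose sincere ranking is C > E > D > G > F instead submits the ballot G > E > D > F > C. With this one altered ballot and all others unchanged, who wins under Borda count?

Borda totals with the altered ballot: C 36, D 56, E 81, F 43, G 34.
The winner is unchanged: still E.

E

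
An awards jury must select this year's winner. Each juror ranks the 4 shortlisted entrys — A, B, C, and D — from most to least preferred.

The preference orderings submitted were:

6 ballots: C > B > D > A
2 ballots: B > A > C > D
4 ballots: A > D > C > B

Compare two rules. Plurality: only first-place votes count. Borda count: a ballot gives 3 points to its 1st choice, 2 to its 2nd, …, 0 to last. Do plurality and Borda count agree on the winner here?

Plurality first-place counts: A 4, B 2, C 6, D 0 → C.
Borda totals: A 16, B 18, C 24, D 14 → C.
The two rules agree on C.

Yes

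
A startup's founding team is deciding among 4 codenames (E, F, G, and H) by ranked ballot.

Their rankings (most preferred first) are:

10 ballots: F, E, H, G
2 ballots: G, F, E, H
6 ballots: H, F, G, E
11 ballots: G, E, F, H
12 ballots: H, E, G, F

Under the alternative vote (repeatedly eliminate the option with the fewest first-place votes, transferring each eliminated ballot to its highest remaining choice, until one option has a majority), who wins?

Round 1: H 18, G 13, F 10, E 0. E has the fewest and is eliminated.
Round 2: H 18, G 13, F 10. F has the fewest and is eliminated.
Round 3: H 28, G 13. H has a majority.

H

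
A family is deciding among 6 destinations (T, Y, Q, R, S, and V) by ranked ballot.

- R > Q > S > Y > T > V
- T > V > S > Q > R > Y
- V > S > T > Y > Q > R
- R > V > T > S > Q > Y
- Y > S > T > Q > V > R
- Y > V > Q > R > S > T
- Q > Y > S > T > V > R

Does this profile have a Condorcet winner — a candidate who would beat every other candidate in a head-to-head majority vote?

Head-to-head results (7 voters total):
T vs Y: Y wins 4–3.
T vs Q: T wins 4–3.
T vs R: T wins 4–3.
T vs S: S wins 5–2.
T vs V: T wins 4–3.
Y vs Q: Q wins 4–3.
Y vs R: Y wins 4–3.
Y vs S: S wins 4–3.
Y vs V: Y wins 4–3.
Q vs R: Q wins 5–2.
Q vs S: S wins 4–3.
Q vs V: V wins 4–3.
R vs S: S wins 4–3.
R vs V: V wins 5–2.
S vs V: V wins 4–3.
No candidate beats all others: T beats Q beats Y beats T, a majority cycle.

No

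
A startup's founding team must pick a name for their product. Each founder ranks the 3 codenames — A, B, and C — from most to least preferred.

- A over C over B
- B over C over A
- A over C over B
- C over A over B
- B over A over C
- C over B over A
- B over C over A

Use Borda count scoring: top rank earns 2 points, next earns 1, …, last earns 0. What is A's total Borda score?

6

Borda scores:
  A: 2 + 0 + 2 + 1 + 1 + 0 + 0 = 6
  B: 0 + 2 + 0 + 0 + 2 + 1 + 2 = 7
  C: 1 + 1 + 1 + 2 + 0 + 2 + 1 = 8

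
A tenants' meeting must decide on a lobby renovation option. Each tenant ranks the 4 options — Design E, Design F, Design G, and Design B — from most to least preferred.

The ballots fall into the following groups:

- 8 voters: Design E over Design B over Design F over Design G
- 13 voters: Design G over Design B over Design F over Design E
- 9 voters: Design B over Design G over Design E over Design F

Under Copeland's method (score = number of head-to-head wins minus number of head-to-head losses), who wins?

Pairwise results:
  Design E vs Design F: Design E wins 17–13.
  Design E vs Design G: Design G wins 22–8.
  Design E vs Design B: Design B wins 22–8.
  Design F vs Design G: Design G wins 22–8.
  Design F vs Design B: Design B wins 30–0.
  Design G vs Design B: Design B wins 17–13.
Copeland scores (wins − losses):
  Design E: 1 − 2 = -1
  Design F: 0 − 3 = -3
  Design G: 2 − 1 = 1
  Design B: 3 − 0 = 3
Design B has the best Copeland score.

Design B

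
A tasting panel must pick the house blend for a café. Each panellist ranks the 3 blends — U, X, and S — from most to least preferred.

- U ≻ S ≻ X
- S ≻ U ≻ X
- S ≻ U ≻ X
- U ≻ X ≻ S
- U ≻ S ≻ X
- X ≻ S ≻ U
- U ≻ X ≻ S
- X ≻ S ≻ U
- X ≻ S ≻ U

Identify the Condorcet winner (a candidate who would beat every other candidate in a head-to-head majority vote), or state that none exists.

Head-to-head results (9 voters total):
U vs X: U wins 6–3.
U vs S: S wins 5–4.
X vs S: X wins 5–4.
No candidate beats all others: U beats X beats S beats U, a majority cycle.

None — there is no Condorcet winner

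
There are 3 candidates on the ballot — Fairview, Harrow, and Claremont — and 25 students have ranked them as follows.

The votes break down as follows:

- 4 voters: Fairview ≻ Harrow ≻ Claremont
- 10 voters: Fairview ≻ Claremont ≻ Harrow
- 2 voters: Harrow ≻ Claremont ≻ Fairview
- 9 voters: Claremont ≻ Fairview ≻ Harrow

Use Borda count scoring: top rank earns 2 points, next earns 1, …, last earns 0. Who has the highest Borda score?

Borda scores:
  Fairview: 4·2 + 10·2 + 2·0 + 9·1 = 37
  Harrow: 4·1 + 10·0 + 2·2 + 9·0 = 8
  Claremont: 4·0 + 10·1 + 2·1 + 9·2 = 30
Fairview has the highest total.

Fairview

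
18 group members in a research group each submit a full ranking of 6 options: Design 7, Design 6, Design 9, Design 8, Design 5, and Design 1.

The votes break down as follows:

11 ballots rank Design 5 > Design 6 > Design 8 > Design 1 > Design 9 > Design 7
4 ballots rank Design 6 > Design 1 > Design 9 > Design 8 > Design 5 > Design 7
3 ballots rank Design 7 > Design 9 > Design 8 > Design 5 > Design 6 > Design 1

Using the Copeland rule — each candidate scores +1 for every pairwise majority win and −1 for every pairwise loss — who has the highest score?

Design 5

Pairwise results:
  Design 7 vs Design 6: Design 6 wins 15–3.
  Design 7 vs Design 9: Design 9 wins 15–3.
  Design 7 vs Design 8: Design 8 wins 15–3.
  Design 7 vs Design 5: Design 5 wins 15–3.
  Design 7 vs Design 1: Design 1 wins 15–3.
  Design 6 vs Design 9: Design 6 wins 15–3.
  Design 6 vs Design 8: Design 6 wins 15–3.
  Design 6 vs Design 5: Design 5 wins 14–4.
  Design 6 vs Design 1: Design 6 wins 18–0.
  Design 9 vs Design 8: Design 8 wins 11–7.
  Design 9 vs Design 5: Design 5 wins 11–7.
  Design 9 vs Design 1: Design 1 wins 15–3.
  Design 8 vs Design 5: Design 5 wins 11–7.
  Design 8 vs Design 1: Design 8 wins 14–4.
  Design 5 vs Design 1: Design 5 wins 14–4.
Copeland scores (wins − losses):
  Design 7: 0 − 5 = -5
  Design 6: 4 − 1 = 3
  Design 9: 1 − 4 = -3
  Design 8: 3 − 2 = 1
  Design 5: 5 − 0 = 5
  Design 1: 2 − 3 = -1
Design 5 has the best Copeland score.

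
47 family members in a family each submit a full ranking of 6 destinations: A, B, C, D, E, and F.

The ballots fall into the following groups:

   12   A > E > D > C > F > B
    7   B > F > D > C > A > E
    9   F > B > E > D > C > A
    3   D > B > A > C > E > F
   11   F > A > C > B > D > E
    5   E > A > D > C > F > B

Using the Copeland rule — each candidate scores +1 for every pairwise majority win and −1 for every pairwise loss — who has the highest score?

Pairwise results:
  A vs B: A wins 28–19.
  A vs C: A wins 31–16.
  A vs D: A wins 28–19.
  A vs E: A wins 33–14.
  A vs F: F wins 27–20.
  B vs C: C wins 28–19.
  B vs D: B wins 27–20.
  B vs E: B wins 30–17.
  B vs F: F wins 37–10.
  C vs D: D wins 36–11.
  C vs E: E wins 26–21.
  C vs F: F wins 27–20.
  D vs E: E wins 26–21.
  D vs F: F wins 27–20.
  E vs F: F wins 27–20.
Copeland scores (wins − losses):
  A: 4 − 1 = 3
  B: 2 − 3 = -1
  C: 1 − 4 = -3
  D: 1 − 4 = -3
  E: 2 − 3 = -1
  F: 5 − 0 = 5
F has the best Copeland score.

F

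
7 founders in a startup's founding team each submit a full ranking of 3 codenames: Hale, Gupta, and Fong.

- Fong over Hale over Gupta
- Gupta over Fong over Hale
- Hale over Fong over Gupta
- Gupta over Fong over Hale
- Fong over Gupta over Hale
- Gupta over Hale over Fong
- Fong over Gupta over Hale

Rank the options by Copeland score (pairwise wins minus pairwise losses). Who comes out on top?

Fong

Pairwise results:
  Hale vs Gupta: Gupta wins 5–2.
  Hale vs Fong: Fong wins 5–2.
  Gupta vs Fong: Fong wins 4–3.
Copeland scores (wins − losses):
  Hale: 0 − 2 = -2
  Gupta: 1 − 1 = 0
  Fong: 2 − 0 = 2
Fong has the best Copeland score.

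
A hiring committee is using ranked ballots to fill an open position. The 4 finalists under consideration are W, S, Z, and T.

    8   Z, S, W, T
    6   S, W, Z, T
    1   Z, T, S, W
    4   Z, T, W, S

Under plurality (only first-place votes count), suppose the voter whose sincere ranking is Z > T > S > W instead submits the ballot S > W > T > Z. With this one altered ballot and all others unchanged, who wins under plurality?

First-place totals with the altered ballot: W 0, S 7, Z 12, T 0.
The winner is unchanged: still Z.

Z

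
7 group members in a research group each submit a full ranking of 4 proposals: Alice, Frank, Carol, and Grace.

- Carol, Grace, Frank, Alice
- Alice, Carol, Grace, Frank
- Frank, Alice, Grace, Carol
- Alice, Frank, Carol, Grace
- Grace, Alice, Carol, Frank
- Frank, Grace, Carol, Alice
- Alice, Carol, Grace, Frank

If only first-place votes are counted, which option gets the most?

Alice

First-place vote totals:
  Alice: 3
  Frank: 2
  Carol: 1
  Grace: 1
Alice has the most first-place votes.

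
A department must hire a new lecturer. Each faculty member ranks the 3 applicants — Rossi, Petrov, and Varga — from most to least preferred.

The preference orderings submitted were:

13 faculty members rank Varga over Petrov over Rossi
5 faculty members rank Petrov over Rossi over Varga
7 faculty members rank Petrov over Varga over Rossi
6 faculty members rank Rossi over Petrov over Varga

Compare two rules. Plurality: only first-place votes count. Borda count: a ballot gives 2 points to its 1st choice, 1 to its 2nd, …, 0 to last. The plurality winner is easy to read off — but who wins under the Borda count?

Plurality first-place counts: Rossi 6, Petrov 12, Varga 13 → Varga.
Borda totals: Rossi 17, Petrov 43, Varga 33 → Petrov.

Petrov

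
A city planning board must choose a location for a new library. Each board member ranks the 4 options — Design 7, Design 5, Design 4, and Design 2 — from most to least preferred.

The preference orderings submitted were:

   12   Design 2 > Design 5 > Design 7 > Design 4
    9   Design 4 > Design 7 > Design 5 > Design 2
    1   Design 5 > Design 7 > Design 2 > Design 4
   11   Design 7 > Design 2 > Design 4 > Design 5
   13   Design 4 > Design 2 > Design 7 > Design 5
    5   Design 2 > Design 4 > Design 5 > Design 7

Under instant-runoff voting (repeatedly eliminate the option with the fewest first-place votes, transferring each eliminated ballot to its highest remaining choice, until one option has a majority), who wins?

Design 2

Round 1: Design 4 22, Design 2 17, Design 7 11, Design 5 1. Design 5 has the fewest and is eliminated.
Round 2: Design 4 22, Design 2 17, Design 7 12. Design 7 has the fewest and is eliminated.
Round 3: Design 2 29, Design 4 22. Design 2 has a majority.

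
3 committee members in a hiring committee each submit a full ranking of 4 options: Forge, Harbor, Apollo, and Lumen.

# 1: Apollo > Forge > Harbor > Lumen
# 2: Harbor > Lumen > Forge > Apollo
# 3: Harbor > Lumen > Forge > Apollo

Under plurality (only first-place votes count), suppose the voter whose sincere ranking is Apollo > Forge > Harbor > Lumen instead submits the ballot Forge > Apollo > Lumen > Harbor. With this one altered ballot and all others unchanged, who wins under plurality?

First-place totals with the altered ballot: Forge 1, Harbor 2, Apollo 0, Lumen 0.
The winner is unchanged: still Harbor.

Harbor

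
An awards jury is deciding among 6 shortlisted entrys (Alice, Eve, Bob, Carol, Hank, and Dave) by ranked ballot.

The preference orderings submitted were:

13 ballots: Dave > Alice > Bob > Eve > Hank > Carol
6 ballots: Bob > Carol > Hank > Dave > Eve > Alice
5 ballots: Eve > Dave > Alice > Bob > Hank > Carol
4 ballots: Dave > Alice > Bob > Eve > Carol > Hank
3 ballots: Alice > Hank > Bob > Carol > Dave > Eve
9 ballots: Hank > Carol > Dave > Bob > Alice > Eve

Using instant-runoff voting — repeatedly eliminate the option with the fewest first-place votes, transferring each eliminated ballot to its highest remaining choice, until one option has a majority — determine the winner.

Dave

Round 1: Dave 17, Hank 9, Bob 6, Eve 5, Alice 3, Carol 0. Carol has the fewest and is eliminated.
Round 2: Dave 17, Hank 9, Bob 6, Eve 5, Alice 3. Alice has the fewest and is eliminated.
Round 3: Dave 17, Hank 12, Bob 6, Eve 5. Eve has the fewest and is eliminated.
Round 4: Dave 22, Hank 12, Bob 6. Dave has a majority.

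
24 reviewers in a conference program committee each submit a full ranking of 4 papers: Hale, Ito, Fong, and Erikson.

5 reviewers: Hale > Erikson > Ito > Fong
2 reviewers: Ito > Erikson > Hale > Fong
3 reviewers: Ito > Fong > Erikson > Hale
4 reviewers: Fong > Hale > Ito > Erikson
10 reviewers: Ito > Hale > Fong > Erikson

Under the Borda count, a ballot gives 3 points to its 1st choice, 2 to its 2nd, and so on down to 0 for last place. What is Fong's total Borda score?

Borda scores:
  Hale: 5·3 + 2·1 + 3·0 + 4·2 + 10·2 = 45
  Ito: 5·1 + 2·3 + 3·3 + 4·1 + 10·3 = 54
  Fong: 5·0 + 2·0 + 3·2 + 4·3 + 10·1 = 28
  Erikson: 5·2 + 2·2 + 3·1 + 4·0 + 10·0 = 17

28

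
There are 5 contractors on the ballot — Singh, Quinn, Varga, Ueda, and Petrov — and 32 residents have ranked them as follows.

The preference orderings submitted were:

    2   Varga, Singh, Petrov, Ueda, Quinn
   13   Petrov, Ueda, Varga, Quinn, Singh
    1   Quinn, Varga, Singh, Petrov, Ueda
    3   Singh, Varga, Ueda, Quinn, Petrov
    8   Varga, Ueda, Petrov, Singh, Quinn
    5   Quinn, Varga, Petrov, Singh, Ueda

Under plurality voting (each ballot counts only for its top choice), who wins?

Petrov

First-place vote totals:
  Singh: 3
  Quinn: 6
  Varga: 10
  Ueda: 0
  Petrov: 13
Petrov has the most first-place votes.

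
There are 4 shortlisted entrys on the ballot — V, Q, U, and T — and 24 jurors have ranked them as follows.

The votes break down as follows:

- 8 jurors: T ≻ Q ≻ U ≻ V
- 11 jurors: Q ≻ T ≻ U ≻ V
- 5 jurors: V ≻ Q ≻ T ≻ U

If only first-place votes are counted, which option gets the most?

First-place vote totals:
  V: 5
  Q: 11
  U: 0
  T: 8
Q has the most first-place votes.

Q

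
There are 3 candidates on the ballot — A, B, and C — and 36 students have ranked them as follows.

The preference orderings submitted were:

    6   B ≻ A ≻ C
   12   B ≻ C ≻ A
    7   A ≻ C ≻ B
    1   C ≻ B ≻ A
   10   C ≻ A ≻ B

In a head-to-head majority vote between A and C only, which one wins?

C

Ballots ranking A above C: 6+7 = 13.
Ballots ranking C above A: 12+1+10 = 23.
C wins the head-to-head, 23–13.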